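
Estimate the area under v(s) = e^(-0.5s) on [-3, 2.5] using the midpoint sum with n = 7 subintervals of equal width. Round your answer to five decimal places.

Δs = (2.5 − (-3))/7 = 11/14.
Midpoints: -73/28, -51/28, -29/28, -0.25, 15/28, 37/28, 59/28.
v(-73/28) ≈ 3.68242, v(-51/28) ≈ 2.48610, v(-29/28) ≈ 1.67843, v(-0.25) ≈ 1.13315, v(15/28) ≈ 0.76502, v(37/28) ≈ 0.51648, v(59/28) ≈ 0.34869.
Sum = Δs · [v(-73/28) + v(-51/28) + v(-29/28) + ...].
Sum ≈ 8.33665.

8.33665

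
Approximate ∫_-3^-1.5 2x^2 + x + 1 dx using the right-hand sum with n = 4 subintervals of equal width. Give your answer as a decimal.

Δx = (-1.5 − (-3))/4 = 0.375.
Right endpoints: -2.625, -2.25, -1.875, -1.5.
f(-2.625) = 12.15625, f(-2.25) = 8.875, f(-1.875) = 6.15625, f(-1.5) = 4.
Sum = Δx · [f(-2.625) + f(-2.25) + f(-1.875) + f(-1.5)].
Sum = 11.6953125.

11.6953125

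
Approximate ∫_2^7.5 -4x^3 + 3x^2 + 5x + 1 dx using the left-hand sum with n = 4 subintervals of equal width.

-1680.1640625

Δx = (7.5 − 2)/4 = 1.375.
Left endpoints: 2, 3.375, 4.75, 6.125.
f(2) = -9, f(3.375) = -101.7265625, f(4.75) = -336.25, f(6.125) = -774.9609375.
Sum = Δx · [f(2) + f(3.375) + f(4.75) + f(6.125)].
Sum = -1680.1640625.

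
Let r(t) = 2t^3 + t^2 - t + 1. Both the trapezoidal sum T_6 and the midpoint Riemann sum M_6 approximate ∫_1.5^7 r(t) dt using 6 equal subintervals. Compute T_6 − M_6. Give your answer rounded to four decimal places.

30.6176

T_6 ≈ 1313.713831.
M_6 ≈ 1283.096209.
T_6 − M_6 ≈ 30.6176.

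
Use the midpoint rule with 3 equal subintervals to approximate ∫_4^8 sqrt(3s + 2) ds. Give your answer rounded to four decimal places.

17.8282

Δs = (8 − 4)/3 = 4/3.
Midpoints: 14/3, 6, 22/3.
f(14/3) ≈ 4.0000, f(6) ≈ 4.4721, f(22/3) ≈ 4.8990.
Sum = Δs · [f(14/3) + f(6) + f(22/3)].
Sum ≈ 17.8282.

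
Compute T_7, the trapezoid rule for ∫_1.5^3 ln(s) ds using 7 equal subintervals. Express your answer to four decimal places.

1.1864

Δs = (3 − 1.5)/7 = 3/14.
f(1.5) ≈ 0.4055, f(12/7) ≈ 0.5390, f(27/14) ≈ 0.6568, f(15/7) ≈ 0.7621, f(33/14) ≈ 0.8575, f(18/7) ≈ 0.9445, f(39/14) ≈ 1.0245, f(3) ≈ 1.0986.
T_7 = (Δs/2)·[f(s_0) + 2f(s_1) + ... + 2f(s_{6}) + f(s_7)].
Sum ≈ 1.1864.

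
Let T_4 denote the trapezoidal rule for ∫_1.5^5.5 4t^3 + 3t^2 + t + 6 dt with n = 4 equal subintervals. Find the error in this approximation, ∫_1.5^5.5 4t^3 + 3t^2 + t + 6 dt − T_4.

-30

Exact integral: ∫_1.5^5.5 f(t) dt = 1111.
T_4 = 1141.
Error = 1111 − 1141 = -30.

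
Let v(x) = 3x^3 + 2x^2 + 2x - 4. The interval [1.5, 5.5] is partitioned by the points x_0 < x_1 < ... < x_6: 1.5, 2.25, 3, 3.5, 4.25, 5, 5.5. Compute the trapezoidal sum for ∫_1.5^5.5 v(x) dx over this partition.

813.6328125

Subinterval widths: 0.75, 0.75, 0.5, 0.75, 0.75, 0.5.
v(1.5) = 13.625, v(2.25) = 44.796875, v(3) = 101, v(3.5) = 156.125, v(4.25) = 270.921875, v(5) = 431, v(5.5) = 566.625.
On each subinterval the trapezoid contributes (Δx_i/2)·[v(x_{i-1}) + v(x_i)].
Sum = 813.6328125.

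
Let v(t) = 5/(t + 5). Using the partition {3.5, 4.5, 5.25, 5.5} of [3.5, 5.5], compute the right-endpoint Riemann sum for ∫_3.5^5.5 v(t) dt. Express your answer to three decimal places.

Subinterval widths: 1, 0.75, 0.25.
Right endpoints: 4.5, 5.25, 5.5.
v(4.5) = 10/19, v(5.25) = 20/41, v(5.5) = 10/21.
Sum = Σ Δt_i · v(t_i).
Sum ≈ 1.011.

1.011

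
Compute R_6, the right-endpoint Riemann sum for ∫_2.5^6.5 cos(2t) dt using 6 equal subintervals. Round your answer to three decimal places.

Δt = (6.5 − 2.5)/6 = 2/3.
Right endpoints: 19/6, 23/6, 4.5, 31/6, 35/6, 6.5.
f(19/6) ≈ 0.999, f(23/6) ≈ 0.186, f(4.5) ≈ -0.911, f(31/6) ≈ -0.615, f(35/6) ≈ 0.622, f(6.5) ≈ 0.907.
Sum = Δt · [f(19/6) + f(23/6) + f(4.5) + ...].
Sum ≈ 0.792.

0.792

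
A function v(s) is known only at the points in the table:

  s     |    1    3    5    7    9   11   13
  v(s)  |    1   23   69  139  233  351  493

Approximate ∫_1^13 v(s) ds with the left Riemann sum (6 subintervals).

1632

Δs = 2.
Sum = 2·[1 + 23 + 69 + 139 + 233 + 351] = 1632.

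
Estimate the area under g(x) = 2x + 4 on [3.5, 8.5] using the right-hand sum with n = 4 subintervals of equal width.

86.25

Δx = (8.5 − 3.5)/4 = 1.25.
Right endpoints: 4.75, 6, 7.25, 8.5.
g(4.75) = 13.5, g(6) = 16, g(7.25) = 18.5, g(8.5) = 21.
Sum = Δx · [g(4.75) + g(6) + g(7.25) + g(8.5)].
Sum = 86.25.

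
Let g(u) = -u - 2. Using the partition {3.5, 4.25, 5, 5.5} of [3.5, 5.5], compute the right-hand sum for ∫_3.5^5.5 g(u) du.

Subinterval widths: 0.75, 0.75, 0.5.
Right endpoints: 4.25, 5, 5.5.
g(4.25) = -6.25, g(5) = -7, g(5.5) = -7.5.
Sum = Σ Δu_i · g(u_i).
Sum = -13.6875.

-13.6875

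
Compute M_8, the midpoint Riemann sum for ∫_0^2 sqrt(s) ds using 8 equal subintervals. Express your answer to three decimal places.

1.892

Δs = (2 − 0)/8 = 0.25.
Midpoints: 0.125, 0.375, 0.625, 0.875, 1.125, 1.375, 1.625, 1.875.
f(0.125) ≈ 0.354, f(0.375) ≈ 0.612, f(0.625) ≈ 0.791, f(0.875) ≈ 0.935, f(1.125) ≈ 1.061, f(1.375) ≈ 1.173, f(1.625) ≈ 1.275, f(1.875) ≈ 1.369.
Sum = Δs · [f(0.125) + f(0.375) + f(0.625) + ...].
Sum ≈ 1.892.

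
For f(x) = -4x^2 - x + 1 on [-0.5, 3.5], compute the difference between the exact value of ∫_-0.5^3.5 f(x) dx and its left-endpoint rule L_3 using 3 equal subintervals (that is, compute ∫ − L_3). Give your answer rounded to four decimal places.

Exact integral: ∫_-0.5^3.5 f(x) dx ≈ -59.333333.
L_3 ≈ -29.407407.
Error ≈ -59.333333 − (-29.407407) ≈ -29.9259.

-29.9259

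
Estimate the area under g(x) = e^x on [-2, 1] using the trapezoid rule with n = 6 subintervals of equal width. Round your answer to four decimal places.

2.6365

Δx = (1 − (-2))/6 = 0.5.
g(-2) ≈ 0.1353, g(-1.5) ≈ 0.2231, g(-1) ≈ 0.3679, g(-0.5) ≈ 0.6065, g(0) ≈ 1.0000, g(0.5) ≈ 1.6487, g(1) ≈ 2.7183.
T_6 = (Δx/2)·[g(x_0) + 2g(x_1) + ... + 2g(x_{5}) + g(x_6)].
Sum ≈ 2.6365.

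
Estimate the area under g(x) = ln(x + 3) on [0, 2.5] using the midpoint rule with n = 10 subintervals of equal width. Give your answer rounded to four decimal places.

3.5807

Δx = (2.5 − 0)/10 = 0.25.
Midpoints: 0.125, 0.375, 0.625, 0.875, 1.125, 1.375, 1.625, 1.875, 2.125, 2.375.
g(0.125) ≈ 1.1394, g(0.375) ≈ 1.2164, g(0.625) ≈ 1.2879, g(0.875) ≈ 1.3545, g(1.125) ≈ 1.4171, g(1.375) ≈ 1.4759, g(1.625) ≈ 1.5315, g(1.875) ≈ 1.5841, g(2.125) ≈ 1.6341, g(2.375) ≈ 1.6818.
Sum = Δx · [g(0.125) + g(0.375) + g(0.625) + ...].
Sum ≈ 3.5807.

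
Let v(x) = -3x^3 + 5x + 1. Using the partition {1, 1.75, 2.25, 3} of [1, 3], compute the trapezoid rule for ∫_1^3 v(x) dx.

-40.90625

Subinterval widths: 0.75, 0.5, 0.75.
v(1) = 3, v(1.75) = -6.328125, v(2.25) = -21.921875, v(3) = -65.
On each subinterval the trapezoid contributes (Δx_i/2)·[v(x_{i-1}) + v(x_i)].
Sum = -40.90625.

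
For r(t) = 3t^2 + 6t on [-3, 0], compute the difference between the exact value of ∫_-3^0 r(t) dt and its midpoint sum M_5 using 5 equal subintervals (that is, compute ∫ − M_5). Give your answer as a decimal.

Exact integral: ∫_-3^0 r(t) dt = 0.
M_5 = -0.27.
Error = 0 − (-0.27) = 0.27.

0.27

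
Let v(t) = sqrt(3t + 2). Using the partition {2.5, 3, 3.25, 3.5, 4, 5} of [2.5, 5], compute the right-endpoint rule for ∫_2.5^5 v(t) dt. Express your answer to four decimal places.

Subinterval widths: 0.5, 0.25, 0.25, 0.5, 1.
Right endpoints: 3, 3.25, 3.5, 4, 5.
v(3) ≈ 3.3166, v(3.25) ≈ 3.4278, v(3.5) ≈ 3.5355, v(4) ≈ 3.7417, v(5) ≈ 4.1231.
Sum = Σ Δt_i · v(t_i).
Sum ≈ 9.3931.

9.3931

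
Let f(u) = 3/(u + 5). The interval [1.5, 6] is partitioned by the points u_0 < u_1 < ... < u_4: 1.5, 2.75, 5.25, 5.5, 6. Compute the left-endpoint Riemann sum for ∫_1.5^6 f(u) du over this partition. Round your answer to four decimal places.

Subinterval widths: 1.25, 2.5, 0.25, 0.5.
Left endpoints: 1.5, 2.75, 5.25, 5.5.
f(1.5) = 6/13, f(2.75) = 12/31, f(5.25) = 12/41, f(5.5) = 2/7.
Sum = Σ Δu_i · f(u_i).
Sum ≈ 1.7607.

1.7607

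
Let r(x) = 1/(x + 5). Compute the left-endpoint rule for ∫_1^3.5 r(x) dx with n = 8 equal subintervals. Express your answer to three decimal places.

Δx = (3.5 − 1)/8 = 0.3125.
Left endpoints: 1, 1.3125, 1.625, 1.9375, 2.25, 2.5625, 2.875, 3.1875.
r(1) = 1/6, r(1.3125) = 16/101, r(1.625) = 8/53, r(1.9375) = 16/111, r(2.25) = 4/29, r(2.5625) = 16/121, r(2.875) = 8/63, r(3.1875) = 16/131.
Sum = Δx · [r(1) + r(1.3125) + r(1.625) + ...].
Sum ≈ 0.356.

0.356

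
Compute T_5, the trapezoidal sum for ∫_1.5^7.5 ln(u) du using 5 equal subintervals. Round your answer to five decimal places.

8.44104

Δu = (7.5 − 1.5)/5 = 1.2.
f(1.5) ≈ 0.40547, f(2.7) ≈ 0.99325, f(3.9) ≈ 1.36098, f(5.1) ≈ 1.62924, f(6.3) ≈ 1.84055, f(7.5) ≈ 2.01490.
T_5 = (Δu/2)·[f(u_0) + 2f(u_1) + ... + 2f(u_{4}) + f(u_5)].
Sum ≈ 8.44104.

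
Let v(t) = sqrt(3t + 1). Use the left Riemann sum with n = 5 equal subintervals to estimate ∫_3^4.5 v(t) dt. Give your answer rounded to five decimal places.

5.14513

Δt = (4.5 − 3)/5 = 0.3.
Left endpoints: 3, 3.3, 3.6, 3.9, 4.2.
v(3) ≈ 3.16228, v(3.3) ≈ 3.30151, v(3.6) ≈ 3.43511, v(3.9) ≈ 3.56371, v(4.2) ≈ 3.68782.
Sum = Δt · [v(3) + v(3.3) + v(3.6) + v(3.9) + v(4.2)].
Sum ≈ 5.14513.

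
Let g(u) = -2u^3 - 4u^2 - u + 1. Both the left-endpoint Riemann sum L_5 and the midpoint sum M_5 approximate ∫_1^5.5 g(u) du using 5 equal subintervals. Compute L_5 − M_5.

182.098125

L_5 = -498.42.
M_5 = -680.518125.
L_5 − M_5 = 182.098125.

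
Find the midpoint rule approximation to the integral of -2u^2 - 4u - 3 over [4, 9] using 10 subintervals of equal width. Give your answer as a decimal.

-588.125

Δu = (9 − 4)/10 = 0.5.
Midpoints: 4.25, 4.75, 5.25, 5.75, 6.25, 6.75, 7.25, 7.75, 8.25, 8.75.
f(4.25) = -56.125, f(4.75) = -67.125, f(5.25) = -79.125, f(5.75) = -92.125, f(6.25) = -106.125, f(6.75) = -121.125, f(7.25) = -137.125, f(7.75) = -154.125, f(8.25) = -172.125, f(8.75) = -191.125.
Sum = Δu · [f(4.25) + f(4.75) + f(5.25) + ...].
Sum = -588.125.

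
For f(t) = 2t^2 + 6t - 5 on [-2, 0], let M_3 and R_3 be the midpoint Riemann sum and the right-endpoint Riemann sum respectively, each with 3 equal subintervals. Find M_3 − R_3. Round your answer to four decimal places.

M_3 ≈ -16.814815.
R_3 ≈ -15.037037.
M_3 − R_3 ≈ -1.7778.

-1.7778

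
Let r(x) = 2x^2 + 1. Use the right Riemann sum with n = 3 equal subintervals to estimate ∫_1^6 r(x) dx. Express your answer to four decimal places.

Δx = (6 − 1)/3 = 5/3.
Right endpoints: 8/3, 13/3, 6.
r(8/3) = 137/9, r(13/3) = 347/9, r(6) = 73.
Sum = Δx · [r(8/3) + r(13/3) + r(6)].
Sum ≈ 211.2963.

211.2963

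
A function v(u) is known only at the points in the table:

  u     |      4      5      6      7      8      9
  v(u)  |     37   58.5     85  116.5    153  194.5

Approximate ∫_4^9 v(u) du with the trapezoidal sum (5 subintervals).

528.75

Δu = 1.
T_5 = (1/2)·[37 + 2·58.5 + 2·85 + 2·116.5 + 2·153 + 194.5] = 528.75.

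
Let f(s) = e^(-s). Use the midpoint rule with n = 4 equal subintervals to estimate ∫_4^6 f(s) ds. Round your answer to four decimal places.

Δs = (6 − 4)/4 = 0.5.
Midpoints: 4.25, 4.75, 5.25, 5.75.
f(4.25) ≈ 0.0143, f(4.75) ≈ 0.0087, f(5.25) ≈ 0.0052, f(5.75) ≈ 0.0032.
Sum = Δs · [f(4.25) + f(4.75) + f(5.25) + f(5.75)].
Sum ≈ 0.0157.

0.0157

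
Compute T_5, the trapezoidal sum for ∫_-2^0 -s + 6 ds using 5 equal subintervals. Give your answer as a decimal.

Δs = (0 − (-2))/5 = 0.4.
f(-2) = 8, f(-1.6) = 7.6, f(-1.2) = 7.2, f(-0.8) = 6.8, f(-0.4) = 6.4, f(0) = 6.
T_5 = (Δs/2)·[f(s_0) + 2f(s_1) + ... + 2f(s_{4}) + f(s_5)].
Sum = 14.

14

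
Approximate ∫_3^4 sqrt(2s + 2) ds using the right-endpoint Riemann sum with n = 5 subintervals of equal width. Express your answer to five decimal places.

Δs = (4 − 3)/5 = 0.2.
Right endpoints: 3.2, 3.4, 3.6, 3.8, 4.
f(3.2) ≈ 2.89828, f(3.4) ≈ 2.96648, f(3.6) ≈ 3.03315, f(3.8) ≈ 3.09839, f(4) ≈ 3.16228.
Sum = Δs · [f(3.2) + f(3.4) + f(3.6) + f(3.8) + f(4)].
Sum ≈ 3.03171.

3.03171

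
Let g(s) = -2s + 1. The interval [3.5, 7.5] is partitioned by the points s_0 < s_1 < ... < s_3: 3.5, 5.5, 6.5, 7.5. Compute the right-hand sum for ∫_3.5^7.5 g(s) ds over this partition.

-46

Subinterval widths: 2, 1, 1.
Right endpoints: 5.5, 6.5, 7.5.
g(5.5) = -10, g(6.5) = -12, g(7.5) = -14.
Sum = Σ Δs_i · g(s_i).
Sum = -46.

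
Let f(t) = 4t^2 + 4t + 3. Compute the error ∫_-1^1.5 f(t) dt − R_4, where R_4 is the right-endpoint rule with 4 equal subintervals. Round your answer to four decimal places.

-5.3385

Exact integral: ∫_-1^1.5 f(t) dt ≈ 15.833333.
R_4 = 21.171875.
Error ≈ 15.833333 − 21.171875 ≈ -5.3385.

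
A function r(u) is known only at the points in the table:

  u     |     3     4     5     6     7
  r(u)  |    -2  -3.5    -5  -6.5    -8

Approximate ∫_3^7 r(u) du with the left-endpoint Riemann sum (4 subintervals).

-17

Δu = 1.
Sum = 1·[(-2) + (-3.5) + (-5) + (-6.5)] = -17.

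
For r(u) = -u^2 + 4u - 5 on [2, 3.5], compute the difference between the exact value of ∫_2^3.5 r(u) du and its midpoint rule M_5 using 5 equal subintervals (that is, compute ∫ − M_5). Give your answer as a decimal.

-0.01125

Exact integral: ∫_2^3.5 r(u) du = -2.625.
M_5 = -2.61375.
Error = -2.625 − (-2.61375) = -0.01125.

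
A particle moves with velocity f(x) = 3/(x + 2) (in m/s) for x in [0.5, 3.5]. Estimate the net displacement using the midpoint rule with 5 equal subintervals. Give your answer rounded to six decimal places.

Δx = (3.5 − 0.5)/5 = 0.6.
Midpoints: 0.8, 1.4, 2, 2.6, 3.2.
f(0.8) = 15/14, f(1.4) = 15/17, f(2) = 0.75, f(2.6) = 15/23, f(3.2) = 15/26.
Sum = Δx · [f(0.8) + f(1.4) + f(2) + f(2.6) + f(3.2)].
Sum ≈ 2.359727.

2.359727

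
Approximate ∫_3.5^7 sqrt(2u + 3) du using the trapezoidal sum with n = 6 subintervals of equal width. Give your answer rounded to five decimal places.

12.82125

Δu = (7 − 3.5)/6 = 7/12.
f(3.5) ≈ 3.16228, f(49/12) ≈ 3.34166, f(14/3) ≈ 3.51188, f(5.25) ≈ 3.67423, f(35/6) ≈ 3.82971, f(77/12) ≈ 3.97911, f(7) ≈ 4.12311.
T_6 = (Δu/2)·[f(u_0) + 2f(u_1) + ... + 2f(u_{5}) + f(u_6)].
Sum ≈ 12.82125.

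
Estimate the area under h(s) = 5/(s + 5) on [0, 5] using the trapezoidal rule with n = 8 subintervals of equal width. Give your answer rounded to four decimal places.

3.4706

Δs = (5 − 0)/8 = 0.625.
h(0) = 1, h(0.625) = 8/9, h(1.25) = 0.8, h(1.875) = 8/11, h(2.5) = 2/3, h(3.125) = 8/13, h(3.75) = 4/7, h(4.375) = 8/15, h(5) = 0.5.
T_8 = (Δs/2)·[h(s_0) + 2h(s_1) + ... + 2h(s_{7}) + h(s_8)].
Sum ≈ 3.4706.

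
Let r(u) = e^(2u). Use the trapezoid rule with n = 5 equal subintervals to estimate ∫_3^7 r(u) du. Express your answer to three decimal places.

724177.280

Δu = (7 − 3)/5 = 0.8.
r(3) ≈ 403.429, r(3.8) ≈ 1998.196, r(4.6) ≈ 9897.129, r(5.4) ≈ 49020.801, r(6.2) ≈ 242801.617, r(7) ≈ 1202604.284.
T_5 = (Δu/2)·[r(u_0) + 2r(u_1) + ... + 2r(u_{4}) + r(u_5)].
Sum ≈ 724177.280.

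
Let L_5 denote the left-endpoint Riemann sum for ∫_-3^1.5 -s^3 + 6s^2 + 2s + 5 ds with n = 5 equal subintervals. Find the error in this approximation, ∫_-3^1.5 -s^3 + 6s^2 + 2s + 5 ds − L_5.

-32.855625

Exact integral: ∫_-3^1.5 f(s) ds = 95.484375.
L_5 = 128.34.
Error = 95.484375 − 128.34 = -32.855625.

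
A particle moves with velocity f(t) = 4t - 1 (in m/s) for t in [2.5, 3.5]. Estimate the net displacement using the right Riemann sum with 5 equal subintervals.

11.4

Δt = (3.5 − 2.5)/5 = 0.2.
Right endpoints: 2.7, 2.9, 3.1, 3.3, 3.5.
f(2.7) = 9.8, f(2.9) = 10.6, f(3.1) = 11.4, f(3.3) = 12.2, f(3.5) = 13.
Sum = Δt · [f(2.7) + f(2.9) + f(3.1) + f(3.3) + f(3.5)].
Sum = 11.4.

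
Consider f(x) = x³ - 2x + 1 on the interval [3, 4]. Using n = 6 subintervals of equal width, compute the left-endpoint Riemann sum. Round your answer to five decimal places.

34.88194

Δx = (4 − 3)/6 = 1/6.
Left endpoints: 3, 19/6, 10/3, 3.5, 11/3, 23/6.
f(3) = 22, f(19/6) = 5707/216, f(10/3) = 847/27, f(3.5) = 36.875, f(11/3) = 1160/27, f(23/6) = 10727/216.
Sum = Δx · [f(3) + f(19/6) + f(10/3) + ...].
Sum ≈ 34.88194.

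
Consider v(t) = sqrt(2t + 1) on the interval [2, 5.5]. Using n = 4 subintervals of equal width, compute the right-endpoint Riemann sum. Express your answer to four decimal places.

Δt = (5.5 − 2)/4 = 0.875.
Right endpoints: 2.875, 3.75, 4.625, 5.5.
v(2.875) ≈ 2.5981, v(3.75) ≈ 2.9155, v(4.625) ≈ 3.2016, v(5.5) ≈ 3.4641.
Sum = Δt · [v(2.875) + v(3.75) + v(4.625) + v(5.5)].
Sum ≈ 10.6568.

10.6568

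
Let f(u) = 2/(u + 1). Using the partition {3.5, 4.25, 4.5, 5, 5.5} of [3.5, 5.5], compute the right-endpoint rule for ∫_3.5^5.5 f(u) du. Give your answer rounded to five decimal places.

Subinterval widths: 0.75, 0.25, 0.5, 0.5.
Right endpoints: 4.25, 4.5, 5, 5.5.
f(4.25) = 8/21, f(4.5) = 4/11, f(5) = 1/3, f(5.5) = 4/13.
Sum = Σ Δu_i · f(u_i).
Sum ≈ 0.69714.

0.69714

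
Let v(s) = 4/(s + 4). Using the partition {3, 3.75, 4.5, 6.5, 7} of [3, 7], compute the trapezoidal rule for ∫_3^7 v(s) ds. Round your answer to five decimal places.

1.81554

Subinterval widths: 0.75, 0.75, 2, 0.5.
v(3) = 4/7, v(3.75) = 16/31, v(4.5) = 8/17, v(6.5) = 8/21, v(7) = 4/11.
On each subinterval the trapezoid contributes (Δs_i/2)·[v(s_{i-1}) + v(s_i)].
Sum ≈ 1.81554.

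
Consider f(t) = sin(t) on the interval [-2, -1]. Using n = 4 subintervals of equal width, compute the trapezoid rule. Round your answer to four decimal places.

Δt = (-1 − (-2))/4 = 0.25.
f(-2) ≈ -0.9093, f(-1.75) ≈ -0.9840, f(-1.5) ≈ -0.9975, f(-1.25) ≈ -0.9490, f(-1) ≈ -0.8415.
T_4 = (Δt/2)·[f(t_0) + 2f(t_1) + 2f(t_2) + 2f(t_3) + f(t_4)].
Sum ≈ -0.9515.

-0.9515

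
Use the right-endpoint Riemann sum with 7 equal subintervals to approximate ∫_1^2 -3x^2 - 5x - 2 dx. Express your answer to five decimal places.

-17.51020

Δx = (2 − 1)/7 = 1/7.
Right endpoints: 8/7, 9/7, 10/7, 11/7, 12/7, 13/7, 2.
f(8/7) = -570/49, f(9/7) = -656/49, f(10/7) = -748/49, f(11/7) = -846/49, f(12/7) = -950/49, f(13/7) = -1060/49, f(2) = -24.
Sum = Δx · [f(8/7) + f(9/7) + f(10/7) + ...].
Sum ≈ -17.51020.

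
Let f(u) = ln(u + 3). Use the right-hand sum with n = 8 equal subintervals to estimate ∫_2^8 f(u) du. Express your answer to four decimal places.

12.6202

Δu = (8 − 2)/8 = 0.75.
Right endpoints: 2.75, 3.5, 4.25, 5, 5.75, 6.5, 7.25, 8.
f(2.75) ≈ 1.7492, f(3.5) ≈ 1.8718, f(4.25) ≈ 1.9810, f(5) ≈ 2.0794, f(5.75) ≈ 2.1691, f(6.5) ≈ 2.2513, f(7.25) ≈ 2.3273, f(8) ≈ 2.3979.
Sum = Δu · [f(2.75) + f(3.5) + f(4.25) + ...].
Sum ≈ 12.6202.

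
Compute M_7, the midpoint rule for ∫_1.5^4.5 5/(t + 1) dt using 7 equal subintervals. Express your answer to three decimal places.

Δt = (4.5 − 1.5)/7 = 3/7.
Midpoints: 12/7, 15/7, 18/7, 3, 24/7, 27/7, 30/7.
f(12/7) = 35/19, f(15/7) = 35/22, f(18/7) = 1.4, f(3) = 1.25, f(24/7) = 35/31, f(27/7) = 35/34, f(30/7) = 35/37.
Sum = Δt · [f(12/7) + f(15/7) + f(18/7) + ...].
Sum ≈ 3.937.

3.937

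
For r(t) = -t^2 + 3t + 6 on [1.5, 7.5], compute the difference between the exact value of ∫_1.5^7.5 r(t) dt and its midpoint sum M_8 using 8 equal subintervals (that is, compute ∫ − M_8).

Exact integral: ∫_1.5^7.5 r(t) dt = -22.5.
M_8 = -22.21875.
Error = -22.5 − (-22.21875) = -0.28125.

-0.28125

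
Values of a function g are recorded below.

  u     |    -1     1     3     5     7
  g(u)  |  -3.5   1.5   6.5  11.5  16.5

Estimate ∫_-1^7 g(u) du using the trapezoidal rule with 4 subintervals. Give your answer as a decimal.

Δu = 2.
T_4 = (2/2)·[(-3.5) + 2·1.5 + 2·6.5 + 2·11.5 + 16.5] = 52.

52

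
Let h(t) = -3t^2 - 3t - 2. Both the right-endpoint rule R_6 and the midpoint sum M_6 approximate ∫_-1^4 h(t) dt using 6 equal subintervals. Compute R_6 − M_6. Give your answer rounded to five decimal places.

-27.60417

R_6 ≈ -124.2361111.
M_6 ≈ -96.6319444.
R_6 − M_6 ≈ -27.60417.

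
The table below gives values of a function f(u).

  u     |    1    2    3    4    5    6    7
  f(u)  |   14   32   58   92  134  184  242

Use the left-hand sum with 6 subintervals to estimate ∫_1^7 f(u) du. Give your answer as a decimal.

Δu = 1.
Sum = 1·[14 + 32 + 58 + 92 + 134 + 184] = 514.

514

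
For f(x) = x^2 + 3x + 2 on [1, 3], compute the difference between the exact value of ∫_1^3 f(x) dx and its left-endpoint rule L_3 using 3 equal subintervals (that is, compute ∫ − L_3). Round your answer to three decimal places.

Exact integral: ∫_1^3 f(x) dx ≈ 24.66667.
L_3 ≈ 20.14815.
Error ≈ 24.66667 − 20.14815 ≈ 4.519.

4.519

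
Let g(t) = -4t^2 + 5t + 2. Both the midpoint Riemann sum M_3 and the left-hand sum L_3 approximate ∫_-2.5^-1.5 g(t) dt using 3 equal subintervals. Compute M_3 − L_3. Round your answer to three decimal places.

3.611

M_3 ≈ -24.29630.
L_3 ≈ -27.90741.
M_3 − L_3 ≈ 3.611.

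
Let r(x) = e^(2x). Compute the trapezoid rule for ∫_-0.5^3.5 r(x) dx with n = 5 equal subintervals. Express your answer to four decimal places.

660.3642

Δx = (3.5 − (-0.5))/5 = 0.8.
r(-0.5) ≈ 0.3679, r(0.3) ≈ 1.8221, r(1.1) ≈ 9.0250, r(1.9) ≈ 44.7012, r(2.7) ≈ 221.4064, r(3.5) ≈ 1096.6332.
T_5 = (Δx/2)·[r(x_0) + 2r(x_1) + ... + 2r(x_{4}) + r(x_5)].
Sum ≈ 660.3642.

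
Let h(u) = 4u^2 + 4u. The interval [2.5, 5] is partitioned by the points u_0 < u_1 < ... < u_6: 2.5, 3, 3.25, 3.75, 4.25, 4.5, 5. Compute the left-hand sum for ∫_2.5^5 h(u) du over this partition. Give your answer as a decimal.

164.5625

Subinterval widths: 0.5, 0.25, 0.5, 0.5, 0.25, 0.5.
Left endpoints: 2.5, 3, 3.25, 3.75, 4.25, 4.5.
h(2.5) = 35, h(3) = 48, h(3.25) = 55.25, h(3.75) = 71.25, h(4.25) = 89.25, h(4.5) = 99.
Sum = Σ Δu_i · h(u_i).
Sum = 164.5625.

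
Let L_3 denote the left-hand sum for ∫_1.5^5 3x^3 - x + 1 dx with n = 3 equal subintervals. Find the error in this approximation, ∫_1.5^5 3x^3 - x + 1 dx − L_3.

Exact integral: ∫_1.5^5 f(x) dx = 457.078125.
L_3 = 269.5.
Error = 457.078125 − 269.5 = 187.578125.

187.578125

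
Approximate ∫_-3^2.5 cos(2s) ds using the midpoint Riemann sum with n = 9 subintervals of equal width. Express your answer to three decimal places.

Δs = (2.5 − (-3))/9 = 11/18.
Midpoints: -97/36, -25/12, -53/36, -31/36, -0.25, 13/36, 35/36, 19/12, 79/36.
f(-97/36) ≈ 0.626, f(-25/12) ≈ -0.519, f(-53/36) ≈ -0.981, f(-31/36) ≈ -0.151, f(-0.25) ≈ 0.878, f(13/36) ≈ 0.750, f(35/36) ≈ -0.365, f(19/12) ≈ -1.000, f(79/36) ≈ -0.318.
Sum = Δs · [f(-97/36) + f(-25/12) + f(-53/36) + ...].
Sum ≈ -0.659.

-0.659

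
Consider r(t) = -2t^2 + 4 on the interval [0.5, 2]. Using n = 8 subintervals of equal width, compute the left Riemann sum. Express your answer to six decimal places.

Δt = (2 − 0.5)/8 = 0.1875.
Left endpoints: 0.5, 0.6875, 0.875, 1.0625, 1.25, 1.4375, 1.625, 1.8125.
r(0.5) = 3.5, r(0.6875) = 3.0546875, r(0.875) = 2.46875, r(1.0625) = 1.7421875, r(1.25) = 0.875, r(1.4375) = -0.1328125, r(1.625) = -1.28125, r(1.8125) = -2.5703125.
Sum = Δt · [r(0.5) + r(0.6875) + r(0.875) + ...].
Sum ≈ 1.435547.

1.435547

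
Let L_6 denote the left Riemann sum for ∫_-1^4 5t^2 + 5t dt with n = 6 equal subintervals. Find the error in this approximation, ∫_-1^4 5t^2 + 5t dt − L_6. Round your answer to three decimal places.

Exact integral: ∫_-1^4 f(t) dt ≈ 145.83333.
L_6 ≈ 107.06019.
Error ≈ 145.83333 − 107.06019 ≈ 38.773.

38.773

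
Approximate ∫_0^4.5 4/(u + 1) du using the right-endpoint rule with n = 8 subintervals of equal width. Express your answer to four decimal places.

5.9976

Δu = (4.5 − 0)/8 = 0.5625.
Right endpoints: 0.5625, 1.125, 1.6875, 2.25, 2.8125, 3.375, 3.9375, 4.5.
f(0.5625) = 2.56, f(1.125) = 32/17, f(1.6875) = 64/43, f(2.25) = 16/13, f(2.8125) = 64/61, f(3.375) = 32/35, f(3.9375) = 64/79, f(4.5) = 8/11.
Sum = Δu · [f(0.5625) + f(1.125) + f(1.6875) + ...].
Sum ≈ 5.9976.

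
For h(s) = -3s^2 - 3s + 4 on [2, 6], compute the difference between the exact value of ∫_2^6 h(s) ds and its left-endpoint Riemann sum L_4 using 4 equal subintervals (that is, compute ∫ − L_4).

-52

Exact integral: ∫_2^6 h(s) ds = -240.
L_4 = -188.
Error = -240 − (-188) = -52.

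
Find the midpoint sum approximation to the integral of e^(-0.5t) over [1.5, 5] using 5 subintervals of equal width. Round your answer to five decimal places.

0.77659

Δt = (5 − 1.5)/5 = 0.7.
Midpoints: 1.85, 2.55, 3.25, 3.95, 4.65.
f(1.85) ≈ 0.39653, f(2.55) ≈ 0.27943, f(3.25) ≈ 0.19691, f(3.95) ≈ 0.13876, f(4.65) ≈ 0.09778.
Sum = Δt · [f(1.85) + f(2.55) + f(3.25) + f(3.95) + f(4.65)].
Sum ≈ 0.77659.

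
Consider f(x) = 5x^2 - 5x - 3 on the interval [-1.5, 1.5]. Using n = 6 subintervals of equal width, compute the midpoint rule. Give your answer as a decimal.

1.9375

Δx = (1.5 − (-1.5))/6 = 0.5.
Midpoints: -1.25, -0.75, -0.25, 0.25, 0.75, 1.25.
f(-1.25) = 11.0625, f(-0.75) = 3.5625, f(-0.25) = -1.4375, f(0.25) = -3.9375, f(0.75) = -3.9375, f(1.25) = -1.4375.
Sum = Δx · [f(-1.25) + f(-0.75) + f(-0.25) + ...].
Sum = 1.9375.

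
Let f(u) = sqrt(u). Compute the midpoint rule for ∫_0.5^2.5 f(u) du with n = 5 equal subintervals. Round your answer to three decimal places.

Δu = (2.5 − 0.5)/5 = 0.4.
Midpoints: 0.7, 1.1, 1.5, 1.9, 2.3.
f(0.7) ≈ 0.837, f(1.1) ≈ 1.049, f(1.5) ≈ 1.225, f(1.9) ≈ 1.378, f(2.3) ≈ 1.517.
Sum = Δu · [f(0.7) + f(1.1) + f(1.5) + f(1.9) + f(2.3)].
Sum ≈ 2.402.

2.402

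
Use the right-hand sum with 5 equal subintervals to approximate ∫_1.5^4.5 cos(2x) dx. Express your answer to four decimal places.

Δx = (4.5 − 1.5)/5 = 0.6.
Right endpoints: 2.1, 2.7, 3.3, 3.9, 4.5.
f(2.1) ≈ -0.4903, f(2.7) ≈ 0.6347, f(3.3) ≈ 0.9502, f(3.9) ≈ 0.0540, f(4.5) ≈ -0.9111.
Sum = Δx · [f(2.1) + f(2.7) + f(3.3) + f(3.9) + f(4.5)].
Sum ≈ 0.1425.

0.1425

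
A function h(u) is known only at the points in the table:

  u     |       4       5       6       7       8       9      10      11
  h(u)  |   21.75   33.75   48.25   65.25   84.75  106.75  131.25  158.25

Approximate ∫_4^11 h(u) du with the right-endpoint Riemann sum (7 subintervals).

628.25

Δu = 1.
Sum = 1·[33.75 + 48.25 + 65.25 + 84.75 + 106.75 + 131.25 + 158.25] = 628.25.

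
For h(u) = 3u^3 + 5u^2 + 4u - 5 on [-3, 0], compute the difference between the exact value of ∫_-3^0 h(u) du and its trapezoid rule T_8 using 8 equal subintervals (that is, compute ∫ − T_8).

Exact integral: ∫_-3^0 h(u) du = -48.75.
T_8 = -49.34765625.
Error = -48.75 − (-49.34765625) = 0.59765625.

0.59765625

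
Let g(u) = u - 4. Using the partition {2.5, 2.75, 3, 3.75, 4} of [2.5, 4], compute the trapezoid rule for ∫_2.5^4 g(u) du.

Subinterval widths: 0.25, 0.25, 0.75, 0.25.
g(2.5) = -1.5, g(2.75) = -1.25, g(3) = -1, g(3.75) = -0.25, g(4) = 0.
On each subinterval the trapezoid contributes (Δu_i/2)·[g(u_{i-1}) + g(u_i)].
Sum = -1.125.

-1.125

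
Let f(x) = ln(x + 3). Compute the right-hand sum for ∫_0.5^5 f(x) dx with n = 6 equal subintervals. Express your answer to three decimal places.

8.053

Δx = (5 − 0.5)/6 = 0.75.
Right endpoints: 1.25, 2, 2.75, 3.5, 4.25, 5.
f(1.25) ≈ 1.447, f(2) ≈ 1.609, f(2.75) ≈ 1.749, f(3.5) ≈ 1.872, f(4.25) ≈ 1.981, f(5) ≈ 2.079.
Sum = Δx · [f(1.25) + f(2) + f(2.75) + ...].
Sum ≈ 8.053.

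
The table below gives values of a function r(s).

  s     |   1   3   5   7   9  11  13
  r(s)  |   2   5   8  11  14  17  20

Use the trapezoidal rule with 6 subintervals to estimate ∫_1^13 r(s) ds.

132

Δs = 2.
T_6 = (2/2)·[2 + 2·5 + 2·8 + 2·11 + 2·14 + 2·17 + 20] = 132.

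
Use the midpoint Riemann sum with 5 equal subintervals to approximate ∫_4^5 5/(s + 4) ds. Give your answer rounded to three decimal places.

0.589

Δs = (5 − 4)/5 = 0.2.
Midpoints: 4.1, 4.3, 4.5, 4.7, 4.9.
f(4.1) = 50/81, f(4.3) = 50/83, f(4.5) = 10/17, f(4.7) = 50/87, f(4.9) = 50/89.
Sum = Δs · [f(4.1) + f(4.3) + f(4.5) + f(4.7) + f(4.9)].
Sum ≈ 0.589.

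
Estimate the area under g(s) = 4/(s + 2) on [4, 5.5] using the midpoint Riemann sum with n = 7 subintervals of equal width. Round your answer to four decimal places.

Δs = (5.5 − 4)/7 = 3/14.
Midpoints: 115/28, 121/28, 127/28, 4.75, 139/28, 145/28, 151/28.
g(115/28) = 112/171, g(121/28) = 112/177, g(127/28) = 112/183, g(4.75) = 16/27, g(139/28) = 112/195, g(145/28) = 112/201, g(151/28) = 112/207.
Sum = Δs · [g(115/28) + g(121/28) + g(127/28) + ...].
Sum ≈ 0.8925.

0.8925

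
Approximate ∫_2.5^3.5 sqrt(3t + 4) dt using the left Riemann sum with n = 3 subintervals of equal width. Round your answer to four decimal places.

Δt = (3.5 − 2.5)/3 = 1/3.
Left endpoints: 2.5, 17/6, 19/6.
f(2.5) ≈ 3.3912, f(17/6) ≈ 3.5355, f(19/6) ≈ 3.6742.
Sum = Δt · [f(2.5) + f(17/6) + f(19/6)].
Sum ≈ 3.5336.

3.5336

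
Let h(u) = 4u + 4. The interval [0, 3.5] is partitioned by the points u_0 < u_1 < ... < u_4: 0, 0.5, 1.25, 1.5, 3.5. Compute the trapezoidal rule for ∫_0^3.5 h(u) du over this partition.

38.5

Subinterval widths: 0.5, 0.75, 0.25, 2.
h(0) = 4, h(0.5) = 6, h(1.25) = 9, h(1.5) = 10, h(3.5) = 18.
On each subinterval the trapezoid contributes (Δu_i/2)·[h(u_{i-1}) + h(u_i)].
Sum = 38.5.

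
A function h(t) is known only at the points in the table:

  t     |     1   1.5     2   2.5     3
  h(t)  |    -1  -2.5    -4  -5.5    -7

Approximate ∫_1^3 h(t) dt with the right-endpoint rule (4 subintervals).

-9.5

Δt = 0.5.
Sum = 0.5·[(-2.5) + (-4) + (-5.5) + (-7)] = -9.5.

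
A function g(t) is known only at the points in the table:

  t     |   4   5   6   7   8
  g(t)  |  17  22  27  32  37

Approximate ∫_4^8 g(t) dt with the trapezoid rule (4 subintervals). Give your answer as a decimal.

Δt = 1.
T_4 = (1/2)·[17 + 2·22 + 2·27 + 2·32 + 37] = 108.

108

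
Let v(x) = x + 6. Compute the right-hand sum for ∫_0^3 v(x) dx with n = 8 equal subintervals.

Δx = (3 − 0)/8 = 0.375.
Right endpoints: 0.375, 0.75, 1.125, 1.5, 1.875, 2.25, 2.625, 3.
v(0.375) = 6.375, v(0.75) = 6.75, v(1.125) = 7.125, v(1.5) = 7.5, v(1.875) = 7.875, v(2.25) = 8.25, v(2.625) = 8.625, v(3) = 9.
Sum = Δx · [v(0.375) + v(0.75) + v(1.125) + ...].
Sum = 23.0625.

23.0625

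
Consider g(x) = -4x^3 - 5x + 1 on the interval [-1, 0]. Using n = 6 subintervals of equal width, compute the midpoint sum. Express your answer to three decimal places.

Δx = (0 − (-1))/6 = 1/6.
Midpoints: -11/12, -0.75, -7/12, -5/12, -0.25, -1/12.
g(-11/12) = 3743/432, g(-0.75) = 6.4375, g(-7/12) = 2035/432, g(-5/12) = 1457/432, g(-0.25) = 2.3125, g(-1/12) = 613/432.
Sum = Δx · [g(-11/12) + g(-0.75) + g(-7/12) + ...].
Sum ≈ 4.486.

4.486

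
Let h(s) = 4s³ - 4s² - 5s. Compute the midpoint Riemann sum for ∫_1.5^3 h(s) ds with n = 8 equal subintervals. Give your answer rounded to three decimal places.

27.461

Δs = (3 − 1.5)/8 = 0.1875.
Midpoints: 1.59375, 1.78125, 1.96875, 2.15625, 2.34375, 2.53125, 2.71875, 2.90625.
h(1.59375) = -15861/8192, h(1.78125) = 8265/8192, h(1.96875) = 42399/8192, h(2.15625) = 87837/8192, h(2.34375) = 145875/8192, h(2.53125) = 217809/8192, h(2.71875) = 304935/8192, h(2.90625) = 408549/8192.
Sum = Δs · [h(1.59375) + h(1.78125) + h(1.96875) + ...].
Sum ≈ 27.461.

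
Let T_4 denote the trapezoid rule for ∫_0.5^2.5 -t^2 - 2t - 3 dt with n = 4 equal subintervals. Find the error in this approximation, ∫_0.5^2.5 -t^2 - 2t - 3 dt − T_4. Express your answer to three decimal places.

0.083

Exact integral: ∫_0.5^2.5 f(t) dt ≈ -17.16667.
T_4 = -17.25.
Error ≈ -17.16667 − (-17.25) ≈ 0.083.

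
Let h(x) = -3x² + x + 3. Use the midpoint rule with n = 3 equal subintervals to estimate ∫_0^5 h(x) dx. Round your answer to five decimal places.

Δx = (5 − 0)/3 = 5/3.
Midpoints: 5/6, 2.5, 25/6.
h(5/6) = 1.75, h(2.5) = -13.25, h(25/6) = -539/12.
Sum = Δx · [h(5/6) + h(2.5) + h(25/6)].
Sum ≈ -94.02778.

-94.02778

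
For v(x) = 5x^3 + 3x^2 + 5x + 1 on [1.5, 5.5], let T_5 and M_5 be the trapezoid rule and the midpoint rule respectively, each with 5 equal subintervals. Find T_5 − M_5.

35.52

T_5 = 1398.18.
M_5 = 1362.66.
T_5 − M_5 = 35.52.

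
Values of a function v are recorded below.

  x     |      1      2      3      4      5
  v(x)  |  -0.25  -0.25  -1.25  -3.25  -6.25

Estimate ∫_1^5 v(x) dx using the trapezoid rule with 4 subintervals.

-8

Δx = 1.
T_4 = (1/2)·[(-0.25) + 2·(-0.25) + 2·(-1.25) + 2·(-3.25) + (-6.25)] = -8.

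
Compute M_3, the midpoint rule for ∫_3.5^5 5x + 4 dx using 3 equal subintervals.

Δx = (5 − 3.5)/3 = 0.5.
Midpoints: 3.75, 4.25, 4.75.
f(3.75) = 22.75, f(4.25) = 25.25, f(4.75) = 27.75.
Sum = Δx · [f(3.75) + f(4.25) + f(4.75)].
Sum = 37.875.

37.875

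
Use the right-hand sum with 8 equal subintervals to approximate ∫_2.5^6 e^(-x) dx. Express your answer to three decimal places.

Δx = (6 − 2.5)/8 = 0.4375.
Right endpoints: 2.9375, 3.375, 3.8125, 4.25, 4.6875, 5.125, 5.5625, 6.
f(2.9375) ≈ 0.053, f(3.375) ≈ 0.034, f(3.8125) ≈ 0.022, f(4.25) ≈ 0.014, f(4.6875) ≈ 0.009, f(5.125) ≈ 0.006, f(5.5625) ≈ 0.004, f(6) ≈ 0.002.
Sum = Δx · [f(2.9375) + f(3.375) + f(3.8125) + ...].
Sum ≈ 0.063.

0.063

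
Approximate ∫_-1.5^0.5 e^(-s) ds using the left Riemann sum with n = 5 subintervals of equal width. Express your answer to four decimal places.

4.7017

Δs = (0.5 − (-1.5))/5 = 0.4.
Left endpoints: -1.5, -1.1, -0.7, -0.3, 0.1.
f(-1.5) ≈ 4.4817, f(-1.1) ≈ 3.0042, f(-0.7) ≈ 2.0138, f(-0.3) ≈ 1.3499, f(0.1) ≈ 0.9048.
Sum = Δs · [f(-1.5) + f(-1.1) + f(-0.7) + f(-0.3) + f(0.1)].
Sum ≈ 4.7017.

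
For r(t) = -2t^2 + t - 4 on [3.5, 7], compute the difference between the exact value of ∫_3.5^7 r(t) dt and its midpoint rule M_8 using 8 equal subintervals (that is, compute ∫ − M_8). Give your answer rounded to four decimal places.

-0.1117

Exact integral: ∫_3.5^7 r(t) dt ≈ -195.708333.
M_8 ≈ -195.596680.
Error ≈ -195.708333 − (-195.596680) ≈ -0.1117.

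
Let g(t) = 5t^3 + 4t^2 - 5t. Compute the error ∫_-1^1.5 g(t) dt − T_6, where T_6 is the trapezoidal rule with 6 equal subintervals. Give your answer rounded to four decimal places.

-0.5606

Exact integral: ∫_-1^1.5 g(t) dt ≈ 7.786458.
T_6 ≈ 8.347078.
Error ≈ 7.786458 − 8.347078 ≈ -0.5606.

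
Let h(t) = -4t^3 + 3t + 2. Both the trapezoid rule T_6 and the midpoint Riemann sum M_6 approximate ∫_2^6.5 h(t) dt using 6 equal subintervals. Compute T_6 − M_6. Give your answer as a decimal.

T_6 = -1724.203125.
M_6 = -1691.9296875.
T_6 − M_6 = -32.2734375.

-32.2734375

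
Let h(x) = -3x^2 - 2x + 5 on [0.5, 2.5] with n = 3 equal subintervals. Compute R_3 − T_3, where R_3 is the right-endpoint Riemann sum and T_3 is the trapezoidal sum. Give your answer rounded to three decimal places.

R_3 ≈ -19.27778.
T_3 ≈ -11.94444.
R_3 − T_3 ≈ -7.333.

-7.333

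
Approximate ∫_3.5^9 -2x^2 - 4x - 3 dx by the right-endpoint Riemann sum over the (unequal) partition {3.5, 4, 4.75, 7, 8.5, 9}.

-738.84375

Subinterval widths: 0.5, 0.75, 2.25, 1.5, 0.5.
Right endpoints: 4, 4.75, 7, 8.5, 9.
f(4) = -51, f(4.75) = -67.125, f(7) = -129, f(8.5) = -181.5, f(9) = -201.
Sum = Σ Δx_i · f(x_i).
Sum = -738.84375.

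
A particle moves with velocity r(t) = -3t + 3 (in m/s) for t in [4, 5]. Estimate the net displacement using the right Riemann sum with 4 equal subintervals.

-10.875

Δt = (5 − 4)/4 = 0.25.
Right endpoints: 4.25, 4.5, 4.75, 5.
r(4.25) = -9.75, r(4.5) = -10.5, r(4.75) = -11.25, r(5) = -12.
Sum = Δt · [r(4.25) + r(4.5) + r(4.75) + r(5)].
Sum = -10.875.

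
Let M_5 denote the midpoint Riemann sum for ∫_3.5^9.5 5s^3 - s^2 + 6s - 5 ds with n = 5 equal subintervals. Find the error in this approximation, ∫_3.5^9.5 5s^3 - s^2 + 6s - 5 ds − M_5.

Exact integral: ∫_3.5^9.5 f(s) ds = 9926.25.
M_5 = 9856.77.
Error = 9926.25 − 9856.77 = 69.48.

69.48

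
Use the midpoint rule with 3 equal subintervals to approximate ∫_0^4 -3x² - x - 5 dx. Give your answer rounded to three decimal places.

Δx = (4 − 0)/3 = 4/3.
Midpoints: 2/3, 2, 10/3.
f(2/3) = -7, f(2) = -19, f(10/3) = -125/3.
Sum = Δx · [f(2/3) + f(2) + f(10/3)].
Sum ≈ -90.222.

-90.222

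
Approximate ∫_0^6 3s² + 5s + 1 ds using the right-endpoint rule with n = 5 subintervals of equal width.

Δs = (6 − 0)/5 = 1.2.
Right endpoints: 1.2, 2.4, 3.6, 4.8, 6.
f(1.2) = 11.32, f(2.4) = 30.28, f(3.6) = 57.88, f(4.8) = 94.12, f(6) = 139.
Sum = Δs · [f(1.2) + f(2.4) + f(3.6) + f(4.8) + f(6)].
Sum = 399.12.

399.12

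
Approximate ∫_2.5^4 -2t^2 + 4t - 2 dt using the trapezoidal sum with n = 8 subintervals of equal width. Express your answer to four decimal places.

-15.7676

Δt = (4 − 2.5)/8 = 0.1875.
f(2.5) = -4.5, f(2.6875) = -5.6953125, f(2.875) = -7.03125, f(3.0625) = -8.5078125, f(3.25) = -10.125, f(3.4375) = -11.8828125, f(3.625) = -13.78125, f(3.8125) = -15.8203125, f(4) = -18.
T_8 = (Δt/2)·[f(t_0) + 2f(t_1) + ... + 2f(t_{7}) + f(t_8)].
Sum ≈ -15.7676.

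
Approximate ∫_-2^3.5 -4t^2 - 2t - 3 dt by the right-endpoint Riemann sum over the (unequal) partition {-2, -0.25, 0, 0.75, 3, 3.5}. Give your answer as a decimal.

-141.375

Subinterval widths: 1.75, 0.25, 0.75, 2.25, 0.5.
Right endpoints: -0.25, 0, 0.75, 3, 3.5.
f(-0.25) = -2.75, f(0) = -3, f(0.75) = -6.75, f(3) = -45, f(3.5) = -59.
Sum = Σ Δt_i · f(t_i).
Sum = -141.375.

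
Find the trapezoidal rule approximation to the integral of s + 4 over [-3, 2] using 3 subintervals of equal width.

17.5

Δs = (2 − (-3))/3 = 5/3.
f(-3) = 1, f(-4/3) = 8/3, f(1/3) = 13/3, f(2) = 6.
T_3 = (Δs/2)·[f(s_0) + 2f(s_1) + 2f(s_2) + f(s_3)].
Sum = 17.5.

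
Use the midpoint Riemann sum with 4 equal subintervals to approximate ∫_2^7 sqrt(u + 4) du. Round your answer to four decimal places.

Δu = (7 − 2)/4 = 1.25.
Midpoints: 2.625, 3.875, 5.125, 6.375.
f(2.625) ≈ 2.5739, f(3.875) ≈ 2.8062, f(5.125) ≈ 3.0208, f(6.375) ≈ 3.2210.
Sum = Δu · [f(2.625) + f(3.875) + f(5.125) + f(6.375)].
Sum ≈ 14.5274.

14.5274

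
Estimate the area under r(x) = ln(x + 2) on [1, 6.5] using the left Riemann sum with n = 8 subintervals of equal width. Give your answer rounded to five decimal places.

Δx = (6.5 − 1)/8 = 0.6875.
Left endpoints: 1, 1.6875, 2.375, 3.0625, 3.75, 4.4375, 5.125, 5.8125.
r(1) ≈ 1.09861, r(1.6875) ≈ 1.30495, r(2.375) ≈ 1.47591, r(3.0625) ≈ 1.62186, r(3.75) ≈ 1.74920, r(4.4375) ≈ 1.86214, r(5.125) ≈ 1.96361, r(5.8125) ≈ 2.05573.
Sum = Δx · [r(1) + r(1.6875) + r(2.375) + ...].
Sum ≈ 9.02825.

9.02825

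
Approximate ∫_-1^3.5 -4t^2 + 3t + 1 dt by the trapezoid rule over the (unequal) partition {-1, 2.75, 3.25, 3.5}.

-72.375

Subinterval widths: 3.75, 0.5, 0.25.
f(-1) = -6, f(2.75) = -21, f(3.25) = -31.5, f(3.5) = -37.5.
On each subinterval the trapezoid contributes (Δt_i/2)·[f(t_{i-1}) + f(t_i)].
Sum = -72.375.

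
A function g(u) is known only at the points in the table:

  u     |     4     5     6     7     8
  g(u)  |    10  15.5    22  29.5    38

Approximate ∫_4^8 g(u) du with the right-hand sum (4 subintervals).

105

Δu = 1.
Sum = 1·[15.5 + 22 + 29.5 + 38] = 105.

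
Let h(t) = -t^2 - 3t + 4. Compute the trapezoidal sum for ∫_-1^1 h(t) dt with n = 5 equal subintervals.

7.28

Δt = (1 − (-1))/5 = 0.4.
h(-1) = 6, h(-0.6) = 5.44, h(-0.2) = 4.56, h(0.2) = 3.36, h(0.6) = 1.84, h(1) = 0.
T_5 = (Δt/2)·[h(t_0) + 2h(t_1) + ... + 2h(t_{4}) + h(t_5)].
Sum = 7.28.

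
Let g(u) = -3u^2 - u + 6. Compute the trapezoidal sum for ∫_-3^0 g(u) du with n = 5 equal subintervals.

Δu = (0 − (-3))/5 = 0.6.
g(-3) = -18, g(-2.4) = -8.88, g(-1.8) = -1.92, g(-1.2) = 2.88, g(-0.6) = 5.52, g(0) = 6.
T_5 = (Δu/2)·[g(u_0) + 2g(u_1) + ... + 2g(u_{4}) + g(u_5)].
Sum = -5.04.

-5.04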